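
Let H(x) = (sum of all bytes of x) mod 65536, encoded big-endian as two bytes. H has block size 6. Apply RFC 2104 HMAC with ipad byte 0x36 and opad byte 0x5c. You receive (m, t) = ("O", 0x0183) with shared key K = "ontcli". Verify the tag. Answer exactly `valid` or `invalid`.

Key "ontcli" = 6f 6e 74 63 6c 69 is exactly B = 6 bytes: K' = 6f 6e 74 63 6c 69.
K' ⊕ ipad = 59 58 42 55 5a 5f; K' ⊕ opad = 33 32 28 3f 30 35.
Inner hash: sum = 89+88+66+85+90+95+79 = 592 → 02 50.
Outer hash (recomputed tag): sum = 51+50+40+63+48+53+2+80 = 387 → 01 83.
Recomputed tag = 0183; claimed = 0183 → match.

valid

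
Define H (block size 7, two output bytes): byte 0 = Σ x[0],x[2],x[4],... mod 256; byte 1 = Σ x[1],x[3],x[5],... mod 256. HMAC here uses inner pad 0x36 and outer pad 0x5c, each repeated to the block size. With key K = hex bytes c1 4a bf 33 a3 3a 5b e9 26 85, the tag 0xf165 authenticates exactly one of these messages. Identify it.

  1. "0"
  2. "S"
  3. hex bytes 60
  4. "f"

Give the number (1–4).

4

Key hex bytes c1 4a bf 33 a3 3a 5b e9 26 85 is 10 bytes > B = 7, so hash it first: H(key) = a4 25, then zero-pad to 7 bytes: K' = a4 25 00 00 00 00 00.
K' ⊕ ipad = 92 13 36 36 36 36 36; K' ⊕ opad = f8 79 5c 5c 5c 5c 5c.
m1: inner = H(92 13 36 36 36 36 36 30) = 34 af; tag = H(f8 79 5c 5c 5c 5c 5c 34 af) = bb65
m2: inner = H(92 13 36 36 36 36 36 53) = 34 d2; tag = H(f8 79 5c 5c 5c 5c 5c 34 d2) = de65
m3: inner = H(92 13 36 36 36 36 36 60) = 34 df; tag = H(f8 79 5c 5c 5c 5c 5c 34 df) = eb65
m4: inner = H(92 13 36 36 36 36 36 66) = 34 e5; tag = H(f8 79 5c 5c 5c 5c 5c 34 e5) = f165 ← matches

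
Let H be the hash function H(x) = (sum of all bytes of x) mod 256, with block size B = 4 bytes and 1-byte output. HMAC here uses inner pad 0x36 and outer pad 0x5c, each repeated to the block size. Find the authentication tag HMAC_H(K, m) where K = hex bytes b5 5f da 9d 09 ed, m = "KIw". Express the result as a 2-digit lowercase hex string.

Key hex bytes b5 5f da 9d 09 ed is 6 bytes > B = 4, so hash it first: H(key) = 81, then zero-pad to 4 bytes: K' = 81 00 00 00.
K' ⊕ ipad = b7 36 36 36.  K' ⊕ opad = dd 5c 5c 5c.
Inner input = (K'⊕ipad) ∥ m = b7 36 36 36 ∥ 4b 49 77.
Inner hash: sum = 183+54+54+54+75+73+119 = 612; mod 256 = 100 → 64.
Outer input = (K'⊕opad) ∥ inner = dd 5c 5c 5c ∥ 64.
Outer hash (tag): sum = 221+92+92+92+100 = 597; mod 256 = 85 → 55.

55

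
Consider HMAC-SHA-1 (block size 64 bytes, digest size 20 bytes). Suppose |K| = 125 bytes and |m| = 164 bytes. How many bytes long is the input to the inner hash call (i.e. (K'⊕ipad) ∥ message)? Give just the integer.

Key is 125 > 64 bytes, so it is hashed to 20 bytes then zero-padded to 64: |K'| = 64.
Inner input = (K'⊕ipad) ∥ m → 64 + 164 = 228 bytes.

228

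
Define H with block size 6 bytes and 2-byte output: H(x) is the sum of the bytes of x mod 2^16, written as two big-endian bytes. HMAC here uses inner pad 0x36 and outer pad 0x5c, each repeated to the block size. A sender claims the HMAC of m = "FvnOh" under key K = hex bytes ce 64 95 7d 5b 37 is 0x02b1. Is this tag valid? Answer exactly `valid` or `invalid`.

Key hex bytes ce 64 95 7d 5b 37 is exactly B = 6 bytes: K' = ce 64 95 7d 5b 37.
K' ⊕ ipad = f8 52 a3 4b 6d 01; K' ⊕ opad = 92 38 c9 21 07 6b.
Inner hash: sum = 248+82+163+75+109+1+70+118+110+79+104 = 1159 → 04 87.
Outer hash (recomputed tag): sum = 146+56+201+33+7+107+4+135 = 689 → 02 b1.
Recomputed tag = 02b1; claimed = 02b1 → match.

valid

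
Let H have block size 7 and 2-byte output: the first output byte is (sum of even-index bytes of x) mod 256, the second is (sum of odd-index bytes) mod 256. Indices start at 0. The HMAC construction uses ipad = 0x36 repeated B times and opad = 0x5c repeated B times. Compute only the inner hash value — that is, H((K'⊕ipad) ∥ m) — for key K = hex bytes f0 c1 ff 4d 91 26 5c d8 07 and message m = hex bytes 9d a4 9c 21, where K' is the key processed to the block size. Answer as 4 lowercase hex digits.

Key hex bytes f0 c1 ff 4d 91 26 5c d8 07 is 9 bytes > B = 7, so hash it first: H(key) = e3 0c, then zero-pad to 7 bytes: K' = e3 0c 00 00 00 00 00.
K' ⊕ ipad = d5 3a 36 36 36 36 36.
Inner input = d5 3a 36 36 36 36 36 ∥ 9d a4 9c 21.
Inner hash: even-index sum = 572 mod 256 = 60; odd-index sum = 479 mod 256 = 223 → 3c df.

3cdf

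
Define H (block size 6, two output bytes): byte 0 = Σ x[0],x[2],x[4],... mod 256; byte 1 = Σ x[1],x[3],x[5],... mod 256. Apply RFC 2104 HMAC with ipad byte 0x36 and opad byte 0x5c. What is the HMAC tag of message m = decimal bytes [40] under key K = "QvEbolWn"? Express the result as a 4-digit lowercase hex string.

b696

Key "QvEbolWn" = 51 76 45 62 6f 6c 57 6e is 8 bytes > B = 6, so hash it first: H(key) = 5c b2, then zero-pad to 6 bytes: K' = 5c b2 00 00 00 00.
K' ⊕ ipad = 6a 84 36 36 36 36.  K' ⊕ opad = 00 ee 5c 5c 5c 5c.
Inner input = (K'⊕ipad) ∥ m = 6a 84 36 36 36 36 ∥ 28.
Inner hash: even-index sum = 254 mod 256 = 254; odd-index sum = 240 mod 256 = 240 → fe f0.
Outer input = (K'⊕opad) ∥ inner = 00 ee 5c 5c 5c 5c ∥ fe f0.
Outer hash (tag): even-index sum = 438 mod 256 = 182; odd-index sum = 662 mod 256 = 150 → b6 96.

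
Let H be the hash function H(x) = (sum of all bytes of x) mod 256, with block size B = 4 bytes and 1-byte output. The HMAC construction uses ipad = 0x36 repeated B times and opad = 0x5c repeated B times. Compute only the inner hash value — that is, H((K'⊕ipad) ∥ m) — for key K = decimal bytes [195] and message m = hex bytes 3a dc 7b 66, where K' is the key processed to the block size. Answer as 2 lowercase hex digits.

Key decimal bytes [195] = c3 is 1 byte ≤ B = 4; zero-pad to 4 bytes: K' = c3 00 00 00.
K' ⊕ ipad = f5 36 36 36.
Inner input = f5 36 36 36 ∥ 3a dc 7b 66.
Inner hash: sum = 245+54+54+54+58+220+123+102 = 910; mod 256 = 142 → 8e.

8e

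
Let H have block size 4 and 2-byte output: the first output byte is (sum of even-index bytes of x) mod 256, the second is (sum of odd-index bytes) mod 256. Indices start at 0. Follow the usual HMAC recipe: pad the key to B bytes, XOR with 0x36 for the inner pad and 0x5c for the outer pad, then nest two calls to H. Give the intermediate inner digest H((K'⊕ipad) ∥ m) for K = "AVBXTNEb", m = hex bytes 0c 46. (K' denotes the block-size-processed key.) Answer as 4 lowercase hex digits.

6ce4

Key "AVBXTNEb" = 41 56 42 58 54 4e 45 62 is 8 bytes > B = 4, so hash it first: H(key) = 1c 5e, then zero-pad to 4 bytes: K' = 1c 5e 00 00.
K' ⊕ ipad = 2a 68 36 36.
Inner input = 2a 68 36 36 ∥ 0c 46.
Inner hash: even-index sum = 108 mod 256 = 108; odd-index sum = 228 mod 256 = 228 → 6c e4.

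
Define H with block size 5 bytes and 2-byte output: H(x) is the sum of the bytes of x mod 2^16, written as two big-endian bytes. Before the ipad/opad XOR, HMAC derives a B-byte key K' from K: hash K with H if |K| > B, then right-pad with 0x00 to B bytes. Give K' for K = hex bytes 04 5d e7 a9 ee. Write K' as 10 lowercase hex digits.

045de7a9ee

Key hex bytes 04 5d e7 a9 ee is exactly B = 5 bytes: K' = 04 5d e7 a9 ee.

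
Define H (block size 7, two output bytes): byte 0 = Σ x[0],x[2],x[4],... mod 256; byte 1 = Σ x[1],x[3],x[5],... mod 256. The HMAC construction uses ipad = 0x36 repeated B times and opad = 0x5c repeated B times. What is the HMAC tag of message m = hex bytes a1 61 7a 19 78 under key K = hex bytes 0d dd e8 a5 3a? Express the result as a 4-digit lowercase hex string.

0eab

Key hex bytes 0d dd e8 a5 3a is 5 bytes ≤ B = 7; zero-pad to 7 bytes: K' = 0d dd e8 a5 3a 00 00.
K' ⊕ ipad = 3b eb de 93 0c 36 36.  K' ⊕ opad = 51 81 b4 f9 66 5c 5c.
Inner input = (K'⊕ipad) ∥ m = 3b eb de 93 0c 36 36 ∥ a1 61 7a 19 78.
Inner hash: even-index sum = 469 mod 256 = 213; odd-index sum = 839 mod 256 = 71 → d5 47.
Outer input = (K'⊕opad) ∥ inner = 51 81 b4 f9 66 5c 5c ∥ d5 47.
Outer hash (tag): even-index sum = 526 mod 256 = 14; odd-index sum = 683 mod 256 = 171 → 0e ab.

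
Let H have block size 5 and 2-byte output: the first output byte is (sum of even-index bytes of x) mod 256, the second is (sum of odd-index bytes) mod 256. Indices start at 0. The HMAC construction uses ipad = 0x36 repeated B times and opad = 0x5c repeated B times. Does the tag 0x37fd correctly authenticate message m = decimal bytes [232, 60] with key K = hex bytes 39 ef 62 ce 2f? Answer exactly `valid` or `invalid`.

Key hex bytes 39 ef 62 ce 2f is exactly B = 5 bytes: K' = 39 ef 62 ce 2f.
K' ⊕ ipad = 0f d9 54 f8 19; K' ⊕ opad = 65 b3 3e 92 73.
Inner hash: even-index sum = 184 mod 256 = 184; odd-index sum = 697 mod 256 = 185 → b8 b9.
Outer hash (recomputed tag): even-index sum = 463 mod 256 = 207; odd-index sum = 509 mod 256 = 253 → cf fd.
Recomputed tag = cffd; claimed = 37fd → mismatch.

invalid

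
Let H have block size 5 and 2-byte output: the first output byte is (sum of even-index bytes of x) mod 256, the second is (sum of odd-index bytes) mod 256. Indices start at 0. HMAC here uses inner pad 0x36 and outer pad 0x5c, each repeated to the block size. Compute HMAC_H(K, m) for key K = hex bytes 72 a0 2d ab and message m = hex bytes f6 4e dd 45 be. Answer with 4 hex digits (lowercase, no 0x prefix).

bf1b

Key hex bytes 72 a0 2d ab is 4 bytes ≤ B = 5; zero-pad to 5 bytes: K' = 72 a0 2d ab 00.
K' ⊕ ipad = 44 96 1b 9d 36.  K' ⊕ opad = 2e fc 71 f7 5c.
Inner input = (K'⊕ipad) ∥ m = 44 96 1b 9d 36 ∥ f6 4e dd 45 be.
Inner hash: even-index sum = 296 mod 256 = 40; odd-index sum = 964 mod 256 = 196 → 28 c4.
Outer input = (K'⊕opad) ∥ inner = 2e fc 71 f7 5c ∥ 28 c4.
Outer hash (tag): even-index sum = 447 mod 256 = 191; odd-index sum = 539 mod 256 = 27 → bf 1b.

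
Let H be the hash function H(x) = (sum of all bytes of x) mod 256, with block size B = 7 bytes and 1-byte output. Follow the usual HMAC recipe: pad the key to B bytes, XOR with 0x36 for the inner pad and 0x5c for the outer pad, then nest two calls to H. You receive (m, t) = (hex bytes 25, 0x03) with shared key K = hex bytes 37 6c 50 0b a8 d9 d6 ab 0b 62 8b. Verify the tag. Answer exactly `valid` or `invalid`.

valid

Key hex bytes 37 6c 50 0b a8 d9 d6 ab 0b 62 8b is 11 bytes > B = 7, so hash it first: H(key) = f8, then zero-pad to 7 bytes: K' = f8 00 00 00 00 00 00.
K' ⊕ ipad = ce 36 36 36 36 36 36; K' ⊕ opad = a4 5c 5c 5c 5c 5c 5c.
Inner hash: sum = 206+54+54+54+54+54+54+37 = 567; mod 256 = 55 → 37.
Outer hash (recomputed tag): sum = 164+92+92+92+92+92+92+55 = 771; mod 256 = 3 → 03.
Recomputed tag = 03; claimed = 03 → match.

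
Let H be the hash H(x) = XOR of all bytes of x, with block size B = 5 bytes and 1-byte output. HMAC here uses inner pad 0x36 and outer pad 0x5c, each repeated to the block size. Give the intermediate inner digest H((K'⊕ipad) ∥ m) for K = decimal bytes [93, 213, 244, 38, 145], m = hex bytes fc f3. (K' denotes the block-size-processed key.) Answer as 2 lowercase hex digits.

f2

Key decimal bytes [93, 213, 244, 38, 145] = 5d d5 f4 26 91 is exactly B = 5 bytes: K' = 5d d5 f4 26 91.
K' ⊕ ipad = 6b e3 c2 10 a7.
Inner input = 6b e3 c2 10 a7 ∥ fc f3.
Inner hash: XOR 6b⊕e3⊕c2⊕10⊕a7⊕fc⊕f3 = f2.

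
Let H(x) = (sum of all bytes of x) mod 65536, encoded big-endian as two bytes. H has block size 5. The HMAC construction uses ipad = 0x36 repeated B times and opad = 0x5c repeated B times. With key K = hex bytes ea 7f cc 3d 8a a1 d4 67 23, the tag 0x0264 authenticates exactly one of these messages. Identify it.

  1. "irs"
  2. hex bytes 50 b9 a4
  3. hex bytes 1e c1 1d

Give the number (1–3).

Key hex bytes ea 7f cc 3d 8a a1 d4 67 23 is 9 bytes > B = 5, so hash it first: H(key) = 04 fb, then zero-pad to 5 bytes: K' = 04 fb 00 00 00.
K' ⊕ ipad = 32 cd 36 36 36; K' ⊕ opad = 58 a7 5c 5c 5c.
m1: inner = H(32 cd 36 36 36 69 72 73) = 02 ef; tag = H(58 a7 5c 5c 5c 02 ef) = 0304
m2: inner = H(32 cd 36 36 36 50 b9 a4) = 03 4e; tag = H(58 a7 5c 5c 5c 03 4e) = 0264 ← matches
m3: inner = H(32 cd 36 36 36 1e c1 1d) = 02 9d; tag = H(58 a7 5c 5c 5c 02 9d) = 02b2

2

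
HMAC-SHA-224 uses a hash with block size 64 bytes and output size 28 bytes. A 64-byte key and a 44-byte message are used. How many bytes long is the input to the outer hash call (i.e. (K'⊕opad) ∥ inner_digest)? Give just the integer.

92

Key is 64 ≤ 64 bytes, zero-padded: |K'| = 64.
Outer input = (K'⊕opad) ∥ H(inner) → 64 + 28 = 92 bytes.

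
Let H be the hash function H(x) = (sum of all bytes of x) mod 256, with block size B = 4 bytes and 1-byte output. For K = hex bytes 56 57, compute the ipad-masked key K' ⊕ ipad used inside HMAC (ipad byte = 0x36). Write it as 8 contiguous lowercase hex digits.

Key hex bytes 56 57 is 2 bytes ≤ B = 4; zero-pad to 4 bytes: K' = 56 57 00 00.
XOR each byte with 0x36: 56⊕36=60, 57⊕36=61, 00⊕36=36, 00⊕36=36.

60613636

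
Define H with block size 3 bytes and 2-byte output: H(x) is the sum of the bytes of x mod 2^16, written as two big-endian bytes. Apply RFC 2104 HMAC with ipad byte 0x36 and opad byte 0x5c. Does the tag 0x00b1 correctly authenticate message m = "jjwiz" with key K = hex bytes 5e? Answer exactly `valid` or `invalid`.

Key hex bytes 5e is 1 byte ≤ B = 3; zero-pad to 3 bytes: K' = 5e 00 00.
K' ⊕ ipad = 68 36 36; K' ⊕ opad = 02 5c 5c.
Inner hash: sum = 104+54+54+106+106+119+105+122 = 770 → 03 02.
Outer hash (recomputed tag): sum = 2+92+92+3+2 = 191 → 00 bf.
Recomputed tag = 00bf; claimed = 00b1 → mismatch.

invalid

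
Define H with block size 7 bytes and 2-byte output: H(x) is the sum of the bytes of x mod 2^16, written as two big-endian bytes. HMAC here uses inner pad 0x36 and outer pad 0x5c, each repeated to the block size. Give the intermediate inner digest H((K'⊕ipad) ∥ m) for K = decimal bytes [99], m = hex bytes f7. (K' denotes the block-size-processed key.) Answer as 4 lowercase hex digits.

Key decimal bytes [99] = 63 is 1 byte ≤ B = 7; zero-pad to 7 bytes: K' = 63 00 00 00 00 00 00.
K' ⊕ ipad = 55 36 36 36 36 36 36.
Inner input = 55 36 36 36 36 36 36 ∥ f7.
Inner hash: sum = 85+54+54+54+54+54+54+247 = 656 → 02 90.

0290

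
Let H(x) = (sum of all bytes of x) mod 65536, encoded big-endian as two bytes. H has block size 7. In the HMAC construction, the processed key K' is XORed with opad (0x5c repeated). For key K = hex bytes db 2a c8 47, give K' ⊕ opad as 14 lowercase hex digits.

Key hex bytes db 2a c8 47 is 4 bytes ≤ B = 7; zero-pad to 7 bytes: K' = db 2a c8 47 00 00 00.
XOR each byte with 0x5c: db⊕5c=87, 2a⊕5c=76, c8⊕5c=94, 47⊕5c=1b, 00⊕5c=5c, 00⊕5c=5c, 00⊕5c=5c.

8776941b5c5c5c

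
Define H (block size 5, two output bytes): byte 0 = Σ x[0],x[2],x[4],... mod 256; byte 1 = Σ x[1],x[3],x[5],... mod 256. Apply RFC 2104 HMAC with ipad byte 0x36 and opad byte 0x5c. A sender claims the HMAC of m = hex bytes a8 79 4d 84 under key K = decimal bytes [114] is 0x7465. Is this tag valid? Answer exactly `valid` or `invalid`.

Key decimal bytes [114] = 72 is 1 byte ≤ B = 5; zero-pad to 5 bytes: K' = 72 00 00 00 00.
K' ⊕ ipad = 44 36 36 36 36; K' ⊕ opad = 2e 5c 5c 5c 5c.
Inner hash: even-index sum = 429 mod 256 = 173; odd-index sum = 353 mod 256 = 97 → ad 61.
Outer hash (recomputed tag): even-index sum = 327 mod 256 = 71; odd-index sum = 357 mod 256 = 101 → 47 65.
Recomputed tag = 4765; claimed = 7465 → mismatch.

invalid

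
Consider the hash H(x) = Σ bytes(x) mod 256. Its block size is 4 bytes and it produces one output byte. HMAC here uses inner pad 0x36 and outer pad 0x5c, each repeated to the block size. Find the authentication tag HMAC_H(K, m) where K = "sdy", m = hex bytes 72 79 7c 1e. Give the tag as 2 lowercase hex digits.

89

Key "sdy" = 73 64 79 is 3 bytes ≤ B = 4; zero-pad to 4 bytes: K' = 73 64 79 00.
K' ⊕ ipad = 45 52 4f 36.  K' ⊕ opad = 2f 38 25 5c.
Inner input = (K'⊕ipad) ∥ m = 45 52 4f 36 ∥ 72 79 7c 1e.
Inner hash: sum = 69+82+79+54+114+121+124+30 = 673; mod 256 = 161 → a1.
Outer input = (K'⊕opad) ∥ inner = 2f 38 25 5c ∥ a1.
Outer hash (tag): sum = 47+56+37+92+161 = 393; mod 256 = 137 → 89.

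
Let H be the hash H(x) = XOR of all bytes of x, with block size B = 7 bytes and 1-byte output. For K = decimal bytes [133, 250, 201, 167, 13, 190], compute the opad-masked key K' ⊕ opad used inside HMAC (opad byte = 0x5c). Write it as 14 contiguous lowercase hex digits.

Key decimal bytes [133, 250, 201, 167, 13, 190] = 85 fa c9 a7 0d be is 6 bytes ≤ B = 7; zero-pad to 7 bytes: K' = 85 fa c9 a7 0d be 00.
XOR each byte with 0x5c: 85⊕5c=d9, fa⊕5c=a6, c9⊕5c=95, a7⊕5c=fb, 0d⊕5c=51, be⊕5c=e2, 00⊕5c=5c.

d9a695fb51e25c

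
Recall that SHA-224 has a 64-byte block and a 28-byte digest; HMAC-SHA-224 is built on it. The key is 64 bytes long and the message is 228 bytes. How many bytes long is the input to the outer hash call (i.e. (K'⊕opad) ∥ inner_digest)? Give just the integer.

92

Key is 64 ≤ 64 bytes, zero-padded: |K'| = 64.
Outer input = (K'⊕opad) ∥ H(inner) → 64 + 28 = 92 bytes.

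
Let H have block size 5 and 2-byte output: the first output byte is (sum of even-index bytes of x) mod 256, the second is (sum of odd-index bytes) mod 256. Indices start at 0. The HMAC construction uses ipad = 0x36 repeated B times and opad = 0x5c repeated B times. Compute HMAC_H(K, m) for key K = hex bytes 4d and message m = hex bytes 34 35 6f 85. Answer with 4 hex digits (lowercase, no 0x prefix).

Key hex bytes 4d is 1 byte ≤ B = 5; zero-pad to 5 bytes: K' = 4d 00 00 00 00.
K' ⊕ ipad = 7b 36 36 36 36.  K' ⊕ opad = 11 5c 5c 5c 5c.
Inner input = (K'⊕ipad) ∥ m = 7b 36 36 36 36 ∥ 34 35 6f 85.
Inner hash: even-index sum = 417 mod 256 = 161; odd-index sum = 271 mod 256 = 15 → a1 0f.
Outer input = (K'⊕opad) ∥ inner = 11 5c 5c 5c 5c ∥ a1 0f.
Outer hash (tag): even-index sum = 216 mod 256 = 216; odd-index sum = 345 mod 256 = 89 → d8 59.

d859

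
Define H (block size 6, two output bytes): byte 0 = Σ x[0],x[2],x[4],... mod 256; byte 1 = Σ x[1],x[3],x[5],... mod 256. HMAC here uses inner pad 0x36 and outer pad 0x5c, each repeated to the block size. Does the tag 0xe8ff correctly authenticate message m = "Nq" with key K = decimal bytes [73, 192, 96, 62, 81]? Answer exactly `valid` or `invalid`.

Key decimal bytes [73, 192, 96, 62, 81] = 49 c0 60 3e 51 is 5 bytes ≤ B = 6; zero-pad to 6 bytes: K' = 49 c0 60 3e 51 00.
K' ⊕ ipad = 7f f6 56 08 67 36; K' ⊕ opad = 15 9c 3c 62 0d 5c.
Inner hash: even-index sum = 394 mod 256 = 138; odd-index sum = 421 mod 256 = 165 → 8a a5.
Outer hash (recomputed tag): even-index sum = 232 mod 256 = 232; odd-index sum = 511 mod 256 = 255 → e8 ff.
Recomputed tag = e8ff; claimed = e8ff → match.

valid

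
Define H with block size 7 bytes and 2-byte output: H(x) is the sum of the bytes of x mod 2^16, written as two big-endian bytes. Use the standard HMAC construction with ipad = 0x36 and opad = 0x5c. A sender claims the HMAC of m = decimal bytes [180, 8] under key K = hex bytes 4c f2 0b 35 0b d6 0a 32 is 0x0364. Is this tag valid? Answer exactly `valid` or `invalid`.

Key hex bytes 4c f2 0b 35 0b d6 0a 32 is 8 bytes > B = 7, so hash it first: H(key) = 02 9b, then zero-pad to 7 bytes: K' = 02 9b 00 00 00 00 00.
K' ⊕ ipad = 34 ad 36 36 36 36 36; K' ⊕ opad = 5e c7 5c 5c 5c 5c 5c.
Inner hash: sum = 52+173+54+54+54+54+54+180+8 = 683 → 02 ab.
Outer hash (recomputed tag): sum = 94+199+92+92+92+92+92+2+171 = 926 → 03 9e.
Recomputed tag = 039e; claimed = 0364 → mismatch.

invalid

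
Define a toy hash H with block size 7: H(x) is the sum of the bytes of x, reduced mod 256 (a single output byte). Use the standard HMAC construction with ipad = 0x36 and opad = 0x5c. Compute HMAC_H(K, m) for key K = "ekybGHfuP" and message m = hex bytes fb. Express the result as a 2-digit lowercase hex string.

f3

Key "ekybGHfuP" = 65 6b 79 62 47 48 66 75 50 is 9 bytes > B = 7, so hash it first: H(key) = 65, then zero-pad to 7 bytes: K' = 65 00 00 00 00 00 00.
K' ⊕ ipad = 53 36 36 36 36 36 36.  K' ⊕ opad = 39 5c 5c 5c 5c 5c 5c.
Inner input = (K'⊕ipad) ∥ m = 53 36 36 36 36 36 36 ∥ fb.
Inner hash: sum = 83+54+54+54+54+54+54+251 = 658; mod 256 = 146 → 92.
Outer input = (K'⊕opad) ∥ inner = 39 5c 5c 5c 5c 5c 5c ∥ 92.
Outer hash (tag): sum = 57+92+92+92+92+92+92+146 = 755; mod 256 = 243 → f3.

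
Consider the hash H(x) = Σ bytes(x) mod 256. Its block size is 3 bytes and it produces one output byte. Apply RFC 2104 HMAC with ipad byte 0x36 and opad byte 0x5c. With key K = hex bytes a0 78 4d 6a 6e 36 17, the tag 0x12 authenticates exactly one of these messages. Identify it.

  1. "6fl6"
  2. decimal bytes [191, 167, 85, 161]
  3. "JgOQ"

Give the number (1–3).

2

Key hex bytes a0 78 4d 6a 6e 36 17 is 7 bytes > B = 3, so hash it first: H(key) = 8a, then zero-pad to 3 bytes: K' = 8a 00 00.
K' ⊕ ipad = bc 36 36; K' ⊕ opad = d6 5c 5c.
m1: inner = H(bc 36 36 36 66 6c 36) = 66; tag = H(d6 5c 5c 66) = f4
m2: inner = H(bc 36 36 bf a7 55 a1) = 84; tag = H(d6 5c 5c 84) = 12 ← matches
m3: inner = H(bc 36 36 4a 67 4f 51) = 79; tag = H(d6 5c 5c 79) = 07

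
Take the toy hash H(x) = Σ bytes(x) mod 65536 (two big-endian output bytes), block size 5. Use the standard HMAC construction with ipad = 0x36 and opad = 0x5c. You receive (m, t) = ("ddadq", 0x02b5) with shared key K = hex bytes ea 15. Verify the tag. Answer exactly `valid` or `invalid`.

valid

Key hex bytes ea 15 is 2 bytes ≤ B = 5; zero-pad to 5 bytes: K' = ea 15 00 00 00.
K' ⊕ ipad = dc 23 36 36 36; K' ⊕ opad = b6 49 5c 5c 5c.
Inner hash: sum = 220+35+54+54+54+100+100+97+100+113 = 927 → 03 9f.
Outer hash (recomputed tag): sum = 182+73+92+92+92+3+159 = 693 → 02 b5.
Recomputed tag = 02b5; claimed = 02b5 → match.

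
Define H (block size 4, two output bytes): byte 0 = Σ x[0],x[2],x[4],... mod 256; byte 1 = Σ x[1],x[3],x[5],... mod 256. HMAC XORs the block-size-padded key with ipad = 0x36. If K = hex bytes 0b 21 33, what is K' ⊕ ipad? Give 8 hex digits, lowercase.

3d170536

Key hex bytes 0b 21 33 is 3 bytes ≤ B = 4; zero-pad to 4 bytes: K' = 0b 21 33 00.
XOR each byte with 0x36: 0b⊕36=3d, 21⊕36=17, 33⊕36=05, 00⊕36=36.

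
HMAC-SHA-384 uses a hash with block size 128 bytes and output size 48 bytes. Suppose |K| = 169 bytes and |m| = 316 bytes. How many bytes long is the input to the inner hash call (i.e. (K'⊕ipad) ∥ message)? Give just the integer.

Key is 169 > 128 bytes, so it is hashed to 48 bytes then zero-padded to 128: |K'| = 128.
Inner input = (K'⊕ipad) ∥ m → 128 + 316 = 444 bytes.

444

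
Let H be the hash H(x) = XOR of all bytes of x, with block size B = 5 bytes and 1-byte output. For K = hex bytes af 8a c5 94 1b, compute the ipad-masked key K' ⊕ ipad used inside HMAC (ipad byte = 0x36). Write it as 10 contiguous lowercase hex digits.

99bcf3a22d

Key hex bytes af 8a c5 94 1b is exactly B = 5 bytes: K' = af 8a c5 94 1b.
XOR each byte with 0x36: af⊕36=99, 8a⊕36=bc, c5⊕36=f3, 94⊕36=a2, 1b⊕36=2d.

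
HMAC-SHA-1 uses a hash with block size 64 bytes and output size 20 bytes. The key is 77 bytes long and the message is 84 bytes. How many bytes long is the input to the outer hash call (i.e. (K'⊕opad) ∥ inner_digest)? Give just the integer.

84

Key is 77 > 64 bytes, so it is hashed to 20 bytes then zero-padded to 64: |K'| = 64.
Outer input = (K'⊕opad) ∥ H(inner) → 64 + 20 = 84 bytes.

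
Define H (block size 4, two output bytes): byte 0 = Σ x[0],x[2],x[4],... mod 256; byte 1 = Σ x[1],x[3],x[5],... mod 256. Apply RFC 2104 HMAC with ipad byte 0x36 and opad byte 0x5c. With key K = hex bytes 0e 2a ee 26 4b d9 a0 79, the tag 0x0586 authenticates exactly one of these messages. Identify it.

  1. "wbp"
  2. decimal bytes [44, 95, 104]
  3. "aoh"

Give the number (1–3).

1

Key hex bytes 0e 2a ee 26 4b d9 a0 79 is 8 bytes > B = 4, so hash it first: H(key) = e7 a2, then zero-pad to 4 bytes: K' = e7 a2 00 00.
K' ⊕ ipad = d1 94 36 36; K' ⊕ opad = bb fe 5c 5c.
m1: inner = H(d1 94 36 36 77 62 70) = ee 2c; tag = H(bb fe 5c 5c ee 2c) = 0586 ← matches
m2: inner = H(d1 94 36 36 2c 5f 68) = 9b 29; tag = H(bb fe 5c 5c 9b 29) = b283
m3: inner = H(d1 94 36 36 61 6f 68) = d0 39; tag = H(bb fe 5c 5c d0 39) = e793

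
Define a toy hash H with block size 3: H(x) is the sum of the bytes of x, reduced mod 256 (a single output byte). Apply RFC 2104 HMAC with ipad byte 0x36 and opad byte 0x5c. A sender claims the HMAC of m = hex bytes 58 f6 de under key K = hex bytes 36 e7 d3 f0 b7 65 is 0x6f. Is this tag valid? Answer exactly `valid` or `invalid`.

invalid

Key hex bytes 36 e7 d3 f0 b7 65 is 6 bytes > B = 3, so hash it first: H(key) = fc, then zero-pad to 3 bytes: K' = fc 00 00.
K' ⊕ ipad = ca 36 36; K' ⊕ opad = a0 5c 5c.
Inner hash: sum = 202+54+54+88+246+222 = 866; mod 256 = 98 → 62.
Outer hash (recomputed tag): sum = 160+92+92+98 = 442; mod 256 = 186 → ba.
Recomputed tag = ba; claimed = 6f → mismatch.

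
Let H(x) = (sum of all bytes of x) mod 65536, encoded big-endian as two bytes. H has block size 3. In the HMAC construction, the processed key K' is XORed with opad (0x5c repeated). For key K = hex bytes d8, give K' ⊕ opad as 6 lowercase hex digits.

Key hex bytes d8 is 1 byte ≤ B = 3; zero-pad to 3 bytes: K' = d8 00 00.
XOR each byte with 0x5c: d8⊕5c=84, 00⊕5c=5c, 00⊕5c=5c.

845c5c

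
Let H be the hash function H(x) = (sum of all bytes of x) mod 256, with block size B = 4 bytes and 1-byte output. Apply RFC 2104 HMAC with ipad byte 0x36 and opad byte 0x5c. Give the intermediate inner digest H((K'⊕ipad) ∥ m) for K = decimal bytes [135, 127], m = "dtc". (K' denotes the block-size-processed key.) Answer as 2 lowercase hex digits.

Key decimal bytes [135, 127] = 87 7f is 2 bytes ≤ B = 4; zero-pad to 4 bytes: K' = 87 7f 00 00.
K' ⊕ ipad = b1 49 36 36.
Inner input = b1 49 36 36 ∥ 64 74 63.
Inner hash: sum = 177+73+54+54+100+116+99 = 673; mod 256 = 161 → a1.

a1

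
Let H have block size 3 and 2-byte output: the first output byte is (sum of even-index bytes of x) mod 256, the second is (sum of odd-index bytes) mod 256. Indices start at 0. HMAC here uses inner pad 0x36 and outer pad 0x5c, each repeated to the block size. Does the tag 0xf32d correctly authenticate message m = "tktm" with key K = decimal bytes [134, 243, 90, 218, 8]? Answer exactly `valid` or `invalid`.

Key decimal bytes [134, 243, 90, 218, 8] = 86 f3 5a da 08 is 5 bytes > B = 3, so hash it first: H(key) = e8 cd, then zero-pad to 3 bytes: K' = e8 cd 00.
K' ⊕ ipad = de fb 36; K' ⊕ opad = b4 91 5c.
Inner hash: even-index sum = 492 mod 256 = 236; odd-index sum = 483 mod 256 = 227 → ec e3.
Outer hash (recomputed tag): even-index sum = 499 mod 256 = 243; odd-index sum = 381 mod 256 = 125 → f3 7d.
Recomputed tag = f37d; claimed = f32d → mismatch.

invalid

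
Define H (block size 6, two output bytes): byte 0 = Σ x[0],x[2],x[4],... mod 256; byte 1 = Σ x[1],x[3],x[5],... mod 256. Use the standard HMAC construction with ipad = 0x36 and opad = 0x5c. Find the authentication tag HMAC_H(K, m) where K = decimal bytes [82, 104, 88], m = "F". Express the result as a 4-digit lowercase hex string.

Key decimal bytes [82, 104, 88] = 52 68 58 is 3 bytes ≤ B = 6; zero-pad to 6 bytes: K' = 52 68 58 00 00 00.
K' ⊕ ipad = 64 5e 6e 36 36 36.  K' ⊕ opad = 0e 34 04 5c 5c 5c.
Inner input = (K'⊕ipad) ∥ m = 64 5e 6e 36 36 36 ∥ 46.
Inner hash: even-index sum = 334 mod 256 = 78; odd-index sum = 202 mod 256 = 202 → 4e ca.
Outer input = (K'⊕opad) ∥ inner = 0e 34 04 5c 5c 5c ∥ 4e ca.
Outer hash (tag): even-index sum = 188 mod 256 = 188; odd-index sum = 438 mod 256 = 182 → bc b6.

bcb6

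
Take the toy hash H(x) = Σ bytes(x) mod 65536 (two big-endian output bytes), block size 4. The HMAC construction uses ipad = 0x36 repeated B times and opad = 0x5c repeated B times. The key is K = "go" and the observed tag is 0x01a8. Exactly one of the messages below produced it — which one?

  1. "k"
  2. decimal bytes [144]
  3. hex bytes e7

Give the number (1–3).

Key "go" = 67 6f is 2 bytes ≤ B = 4; zero-pad to 4 bytes: K' = 67 6f 00 00.
K' ⊕ ipad = 51 59 36 36; K' ⊕ opad = 3b 33 5c 5c.
m1: inner = H(51 59 36 36 6b) = 01 81; tag = H(3b 33 5c 5c 01 81) = 01a8 ← matches
m2: inner = H(51 59 36 36 90) = 01 a6; tag = H(3b 33 5c 5c 01 a6) = 01cd
m3: inner = H(51 59 36 36 e7) = 01 fd; tag = H(3b 33 5c 5c 01 fd) = 0224

1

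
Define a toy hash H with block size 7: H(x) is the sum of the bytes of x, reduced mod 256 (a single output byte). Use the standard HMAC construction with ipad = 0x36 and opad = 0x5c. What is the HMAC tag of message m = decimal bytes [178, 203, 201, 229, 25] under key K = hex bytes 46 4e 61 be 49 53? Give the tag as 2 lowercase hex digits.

f0

Key hex bytes 46 4e 61 be 49 53 is 6 bytes ≤ B = 7; zero-pad to 7 bytes: K' = 46 4e 61 be 49 53 00.
K' ⊕ ipad = 70 78 57 88 7f 65 36.  K' ⊕ opad = 1a 12 3d e2 15 0f 5c.
Inner input = (K'⊕ipad) ∥ m = 70 78 57 88 7f 65 36 ∥ b2 cb c9 e5 19.
Inner hash: sum = 112+120+87+136+127+101+54+178+203+201+229+25 = 1573; mod 256 = 37 → 25.
Outer input = (K'⊕opad) ∥ inner = 1a 12 3d e2 15 0f 5c ∥ 25.
Outer hash (tag): sum = 26+18+61+226+21+15+92+37 = 496; mod 256 = 240 → f0.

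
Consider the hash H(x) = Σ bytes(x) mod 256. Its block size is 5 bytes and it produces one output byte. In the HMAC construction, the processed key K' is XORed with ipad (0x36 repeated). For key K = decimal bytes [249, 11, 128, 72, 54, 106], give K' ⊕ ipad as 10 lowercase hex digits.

5a36363636

Key decimal bytes [249, 11, 128, 72, 54, 106] = f9 0b 80 48 36 6a is 6 bytes > B = 5, so hash it first: H(key) = 6c, then zero-pad to 5 bytes: K' = 6c 00 00 00 00.
XOR each byte with 0x36: 6c⊕36=5a, 00⊕36=36, 00⊕36=36, 00⊕36=36, 00⊕36=36.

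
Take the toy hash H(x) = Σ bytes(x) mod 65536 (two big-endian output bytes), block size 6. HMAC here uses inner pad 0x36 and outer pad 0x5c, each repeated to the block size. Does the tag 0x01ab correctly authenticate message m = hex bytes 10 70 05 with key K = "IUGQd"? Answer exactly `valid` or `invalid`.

invalid

Key "IUGQd" = 49 55 47 51 64 is 5 bytes ≤ B = 6; zero-pad to 6 bytes: K' = 49 55 47 51 64 00.
K' ⊕ ipad = 7f 63 71 67 52 36; K' ⊕ opad = 15 09 1b 0d 38 5c.
Inner hash: sum = 127+99+113+103+82+54+16+112+5 = 711 → 02 c7.
Outer hash (recomputed tag): sum = 21+9+27+13+56+92+2+199 = 419 → 01 a3.
Recomputed tag = 01a3; claimed = 01ab → mismatch.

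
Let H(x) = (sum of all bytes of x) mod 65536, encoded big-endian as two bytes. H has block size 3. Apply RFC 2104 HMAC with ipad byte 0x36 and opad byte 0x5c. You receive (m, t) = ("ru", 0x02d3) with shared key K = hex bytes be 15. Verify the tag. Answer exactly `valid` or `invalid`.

Key hex bytes be 15 is 2 bytes ≤ B = 3; zero-pad to 3 bytes: K' = be 15 00.
K' ⊕ ipad = 88 23 36; K' ⊕ opad = e2 49 5c.
Inner hash: sum = 136+35+54+114+117 = 456 → 01 c8.
Outer hash (recomputed tag): sum = 226+73+92+1+200 = 592 → 02 50.
Recomputed tag = 0250; claimed = 02d3 → mismatch.

invalid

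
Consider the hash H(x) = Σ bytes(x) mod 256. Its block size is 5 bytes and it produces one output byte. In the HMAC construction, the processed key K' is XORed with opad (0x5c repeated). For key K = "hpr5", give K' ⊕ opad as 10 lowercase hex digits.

342c2e695c

Key "hpr5" = 68 70 72 35 is 4 bytes ≤ B = 5; zero-pad to 5 bytes: K' = 68 70 72 35 00.
XOR each byte with 0x5c: 68⊕5c=34, 70⊕5c=2c, 72⊕5c=2e, 35⊕5c=69, 00⊕5c=5c.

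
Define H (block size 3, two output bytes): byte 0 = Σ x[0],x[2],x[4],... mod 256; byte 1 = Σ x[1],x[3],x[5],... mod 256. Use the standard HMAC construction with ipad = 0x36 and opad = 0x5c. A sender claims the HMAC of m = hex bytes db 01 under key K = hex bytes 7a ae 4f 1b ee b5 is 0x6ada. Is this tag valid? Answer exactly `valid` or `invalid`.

valid

Key hex bytes 7a ae 4f 1b ee b5 is 6 bytes > B = 3, so hash it first: H(key) = b7 7e, then zero-pad to 3 bytes: K' = b7 7e 00.
K' ⊕ ipad = 81 48 36; K' ⊕ opad = eb 22 5c.
Inner hash: even-index sum = 184 mod 256 = 184; odd-index sum = 291 mod 256 = 35 → b8 23.
Outer hash (recomputed tag): even-index sum = 362 mod 256 = 106; odd-index sum = 218 mod 256 = 218 → 6a da.
Recomputed tag = 6ada; claimed = 6ada → match.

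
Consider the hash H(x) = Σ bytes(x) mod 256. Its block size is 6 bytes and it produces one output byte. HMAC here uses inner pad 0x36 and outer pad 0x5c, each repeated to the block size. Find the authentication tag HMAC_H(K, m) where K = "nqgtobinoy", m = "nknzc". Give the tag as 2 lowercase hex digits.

Key "nqgtobinoy" = 6e 71 67 74 6f 62 69 6e 6f 79 is 10 bytes > B = 6, so hash it first: H(key) = 4a, then zero-pad to 6 bytes: K' = 4a 00 00 00 00 00.
K' ⊕ ipad = 7c 36 36 36 36 36.  K' ⊕ opad = 16 5c 5c 5c 5c 5c.
Inner input = (K'⊕ipad) ∥ m = 7c 36 36 36 36 36 ∥ 6e 6b 6e 7a 63.
Inner hash: sum = 124+54+54+54+54+54+110+107+110+122+99 = 942; mod 256 = 174 → ae.
Outer input = (K'⊕opad) ∥ inner = 16 5c 5c 5c 5c 5c ∥ ae.
Outer hash (tag): sum = 22+92+92+92+92+92+174 = 656; mod 256 = 144 → 90.

90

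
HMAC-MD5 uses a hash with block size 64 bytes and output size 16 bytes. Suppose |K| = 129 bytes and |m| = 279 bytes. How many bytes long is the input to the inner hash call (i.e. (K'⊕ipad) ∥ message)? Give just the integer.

Key is 129 > 64 bytes, so it is hashed to 16 bytes then zero-padded to 64: |K'| = 64.
Inner input = (K'⊕ipad) ∥ m → 64 + 279 = 343 bytes.

343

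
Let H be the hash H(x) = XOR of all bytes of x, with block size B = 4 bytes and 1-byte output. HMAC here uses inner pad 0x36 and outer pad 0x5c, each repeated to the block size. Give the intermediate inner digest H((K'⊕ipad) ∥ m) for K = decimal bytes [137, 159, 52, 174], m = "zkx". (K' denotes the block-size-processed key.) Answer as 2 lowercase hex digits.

e5

Key decimal bytes [137, 159, 52, 174] = 89 9f 34 ae is exactly B = 4 bytes: K' = 89 9f 34 ae.
K' ⊕ ipad = bf a9 02 98.
Inner input = bf a9 02 98 ∥ 7a 6b 78.
Inner hash: XOR bf⊕a9⊕02⊕98⊕7a⊕6b⊕78 = e5.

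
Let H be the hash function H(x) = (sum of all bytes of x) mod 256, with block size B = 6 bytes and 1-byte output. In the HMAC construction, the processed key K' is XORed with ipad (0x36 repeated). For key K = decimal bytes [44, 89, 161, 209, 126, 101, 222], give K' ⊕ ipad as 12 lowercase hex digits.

Key decimal bytes [44, 89, 161, 209, 126, 101, 222] = 2c 59 a1 d1 7e 65 de is 7 bytes > B = 6, so hash it first: H(key) = b8, then zero-pad to 6 bytes: K' = b8 00 00 00 00 00.
XOR each byte with 0x36: b8⊕36=8e, 00⊕36=36, 00⊕36=36, 00⊕36=36, 00⊕36=36, 00⊕36=36.

8e3636363636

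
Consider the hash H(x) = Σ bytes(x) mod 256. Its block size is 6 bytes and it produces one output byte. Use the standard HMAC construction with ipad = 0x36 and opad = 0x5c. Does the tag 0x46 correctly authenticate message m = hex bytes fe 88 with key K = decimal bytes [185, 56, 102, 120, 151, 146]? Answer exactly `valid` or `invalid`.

Key decimal bytes [185, 56, 102, 120, 151, 146] = b9 38 66 78 97 92 is exactly B = 6 bytes: K' = b9 38 66 78 97 92.
K' ⊕ ipad = 8f 0e 50 4e a1 a4; K' ⊕ opad = e5 64 3a 24 cb ce.
Inner hash: sum = 143+14+80+78+161+164+254+136 = 1030; mod 256 = 6 → 06.
Outer hash (recomputed tag): sum = 229+100+58+36+203+206+6 = 838; mod 256 = 70 → 46.
Recomputed tag = 46; claimed = 46 → match.

valid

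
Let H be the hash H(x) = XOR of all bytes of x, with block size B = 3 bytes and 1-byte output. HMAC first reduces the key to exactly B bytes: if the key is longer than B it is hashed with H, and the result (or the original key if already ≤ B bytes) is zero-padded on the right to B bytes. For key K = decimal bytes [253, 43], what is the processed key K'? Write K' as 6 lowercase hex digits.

Key decimal bytes [253, 43] = fd 2b is 2 bytes ≤ B = 3; zero-pad to 3 bytes: K' = fd 2b 00.

fd2b00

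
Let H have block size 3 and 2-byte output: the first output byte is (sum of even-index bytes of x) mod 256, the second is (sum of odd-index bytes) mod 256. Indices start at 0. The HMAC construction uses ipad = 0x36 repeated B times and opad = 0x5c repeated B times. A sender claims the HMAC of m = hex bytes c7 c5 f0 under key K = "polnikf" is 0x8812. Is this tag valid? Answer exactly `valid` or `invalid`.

invalid

Key "polnikf" = 70 6f 6c 6e 69 6b 66 is 7 bytes > B = 3, so hash it first: H(key) = ab 48, then zero-pad to 3 bytes: K' = ab 48 00.
K' ⊕ ipad = 9d 7e 36; K' ⊕ opad = f7 14 5c.
Inner hash: even-index sum = 408 mod 256 = 152; odd-index sum = 565 mod 256 = 53 → 98 35.
Outer hash (recomputed tag): even-index sum = 392 mod 256 = 136; odd-index sum = 172 mod 256 = 172 → 88 ac.
Recomputed tag = 88ac; claimed = 8812 → mismatch.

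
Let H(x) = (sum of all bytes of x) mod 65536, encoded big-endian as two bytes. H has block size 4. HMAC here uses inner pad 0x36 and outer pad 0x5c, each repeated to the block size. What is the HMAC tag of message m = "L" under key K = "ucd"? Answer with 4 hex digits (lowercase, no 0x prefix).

Key "ucd" = 75 63 64 is 3 bytes ≤ B = 4; zero-pad to 4 bytes: K' = 75 63 64 00.
K' ⊕ ipad = 43 55 52 36.  K' ⊕ opad = 29 3f 38 5c.
Inner input = (K'⊕ipad) ∥ m = 43 55 52 36 ∥ 4c.
Inner hash: sum = 67+85+82+54+76 = 364 → 01 6c.
Outer input = (K'⊕opad) ∥ inner = 29 3f 38 5c ∥ 01 6c.
Outer hash (tag): sum = 41+63+56+92+1+108 = 361 → 01 69.

0169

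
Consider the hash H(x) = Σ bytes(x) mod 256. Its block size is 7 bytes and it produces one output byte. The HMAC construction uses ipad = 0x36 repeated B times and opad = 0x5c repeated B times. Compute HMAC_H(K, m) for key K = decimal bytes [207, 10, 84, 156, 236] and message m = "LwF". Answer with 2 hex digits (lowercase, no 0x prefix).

Key decimal bytes [207, 10, 84, 156, 236] = cf 0a 54 9c ec is 5 bytes ≤ B = 7; zero-pad to 7 bytes: K' = cf 0a 54 9c ec 00 00.
K' ⊕ ipad = f9 3c 62 aa da 36 36.  K' ⊕ opad = 93 56 08 c0 b0 5c 5c.
Inner input = (K'⊕ipad) ∥ m = f9 3c 62 aa da 36 36 ∥ 4c 77 46.
Inner hash: sum = 249+60+98+170+218+54+54+76+119+70 = 1168; mod 256 = 144 → 90.
Outer input = (K'⊕opad) ∥ inner = 93 56 08 c0 b0 5c 5c ∥ 90.
Outer hash (tag): sum = 147+86+8+192+176+92+92+144 = 937; mod 256 = 169 → a9.

a9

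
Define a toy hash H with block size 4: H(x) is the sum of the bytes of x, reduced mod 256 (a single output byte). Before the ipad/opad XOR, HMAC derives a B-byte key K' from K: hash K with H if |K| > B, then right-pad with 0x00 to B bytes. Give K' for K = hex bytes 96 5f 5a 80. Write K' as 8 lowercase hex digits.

965f5a80

Key hex bytes 96 5f 5a 80 is exactly B = 4 bytes: K' = 96 5f 5a 80.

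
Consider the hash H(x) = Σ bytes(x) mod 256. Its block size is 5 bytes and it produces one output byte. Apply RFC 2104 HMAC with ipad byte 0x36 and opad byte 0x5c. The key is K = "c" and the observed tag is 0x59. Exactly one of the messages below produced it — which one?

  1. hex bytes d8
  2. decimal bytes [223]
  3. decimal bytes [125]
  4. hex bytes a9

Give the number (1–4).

Key "c" = 63 is 1 byte ≤ B = 5; zero-pad to 5 bytes: K' = 63 00 00 00 00.
K' ⊕ ipad = 55 36 36 36 36; K' ⊕ opad = 3f 5c 5c 5c 5c.
m1: inner = H(55 36 36 36 36 d8) = 05; tag = H(3f 5c 5c 5c 5c 05) = b4
m2: inner = H(55 36 36 36 36 df) = 0c; tag = H(3f 5c 5c 5c 5c 0c) = bb
m3: inner = H(55 36 36 36 36 7d) = aa; tag = H(3f 5c 5c 5c 5c aa) = 59 ← matches
m4: inner = H(55 36 36 36 36 a9) = d6; tag = H(3f 5c 5c 5c 5c d6) = 85

3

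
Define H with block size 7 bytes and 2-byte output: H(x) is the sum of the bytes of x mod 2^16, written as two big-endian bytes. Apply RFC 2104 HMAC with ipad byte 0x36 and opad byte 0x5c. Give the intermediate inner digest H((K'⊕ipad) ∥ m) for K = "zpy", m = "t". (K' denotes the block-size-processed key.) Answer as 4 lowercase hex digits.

Key "zpy" = 7a 70 79 is 3 bytes ≤ B = 7; zero-pad to 7 bytes: K' = 7a 70 79 00 00 00 00.
K' ⊕ ipad = 4c 46 4f 36 36 36 36.
Inner input = 4c 46 4f 36 36 36 36 ∥ 74.
Inner hash: sum = 76+70+79+54+54+54+54+116 = 557 → 02 2d.

022d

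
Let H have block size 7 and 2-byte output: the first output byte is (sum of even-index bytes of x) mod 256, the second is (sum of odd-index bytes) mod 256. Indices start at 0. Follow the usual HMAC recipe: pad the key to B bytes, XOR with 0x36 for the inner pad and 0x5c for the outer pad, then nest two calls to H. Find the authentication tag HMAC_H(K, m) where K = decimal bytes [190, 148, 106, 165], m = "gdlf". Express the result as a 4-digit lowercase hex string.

Key decimal bytes [190, 148, 106, 165] = be 94 6a a5 is 4 bytes ≤ B = 7; zero-pad to 7 bytes: K' = be 94 6a a5 00 00 00.
K' ⊕ ipad = 88 a2 5c 93 36 36 36.  K' ⊕ opad = e2 c8 36 f9 5c 5c 5c.
Inner input = (K'⊕ipad) ∥ m = 88 a2 5c 93 36 36 36 ∥ 67 64 6c 66.
Inner hash: even-index sum = 538 mod 256 = 26; odd-index sum = 574 mod 256 = 62 → 1a 3e.
Outer input = (K'⊕opad) ∥ inner = e2 c8 36 f9 5c 5c 5c ∥ 1a 3e.
Outer hash (tag): even-index sum = 526 mod 256 = 14; odd-index sum = 567 mod 256 = 55 → 0e 37.

0e37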